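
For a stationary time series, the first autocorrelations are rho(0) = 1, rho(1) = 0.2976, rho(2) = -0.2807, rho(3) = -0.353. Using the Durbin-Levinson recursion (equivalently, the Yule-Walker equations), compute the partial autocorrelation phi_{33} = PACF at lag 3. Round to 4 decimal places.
\phi_{33} = -0.1510

The PACF at lag k is phi_{kk}, the last component of the solution
to the Yule-Walker system G_k phi = r_k where
  (G_k)_{ij} = rho(|i - j|), (r_k)_i = rho(i), i,j = 1..k.
Equivalently, Durbin-Levinson gives phi_{kk} iteratively:
  phi_{11} = rho(1)
  phi_{kk} = [rho(k) - sum_{j=1..k-1} phi_{k-1,j} rho(k-j)]
            / [1 - sum_{j=1..k-1} phi_{k-1,j} rho(j)],
  phi_{k,j} = phi_{k-1,j} - phi_{kk} phi_{k-1,k-j},  j = 1..k-1.
Step k = 1:
  phi_11 = rho(1) = 0.2976.
Step k = 2:
  phi_22 = [rho(2) - phi_11 rho(1)] / [1 - phi_11 rho(1)] = [-0.2807 - (0.2976)(0.2976)] / [1 - (0.2976)(0.2976)]
         = -0.36926576 / 0.91143424 = -0.405148.
  Update: phi_21 = phi_11 - phi_22 phi_11 = 0.2976 - (-0.405148)(0.2976) = 0.418172.
Step k = 3:
  phi_33 = [rho(3) - phi_21 rho(2) - phi_22 rho(1)] / [1 - phi_21 rho(1) - phi_22 rho(2)]
    numerator   = -0.353 - (0.418172)(-0.2807) - (-0.405148)(0.2976) = -0.11504706
    denominator = 1 - (0.418172)(0.2976) - (-0.405148)(-0.2807) = 0.76182696
  phi_33 = -0.11504706 / 0.76182696 = -0.151.
Therefore phi_{33} = -0.1510.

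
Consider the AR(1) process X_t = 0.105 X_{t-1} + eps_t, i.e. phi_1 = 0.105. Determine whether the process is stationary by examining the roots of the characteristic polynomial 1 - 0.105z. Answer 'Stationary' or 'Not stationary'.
\text{Stationary}

The AR(p) characteristic polynomial is P(z) = 1 - 0.105z.
Stationarity requires all roots to lie outside the unit circle, i.e. |z| > 1 for every root.
This is linear in z: 1 + (-0.105) z = 0  =>  z = -1/(-0.105) = 9.52381,  |z| = 9.52381.
Moduli of all roots: 9.5238.
All moduli strictly greater than 1? Yes.
Verdict: Stationary.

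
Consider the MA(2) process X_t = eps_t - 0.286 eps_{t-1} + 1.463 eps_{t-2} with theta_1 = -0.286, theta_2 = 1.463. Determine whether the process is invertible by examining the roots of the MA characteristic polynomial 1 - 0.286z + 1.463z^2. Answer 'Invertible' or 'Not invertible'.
\text{Not invertible}

The MA(q) characteristic polynomial is P(z) = 1 - 0.286z + 1.463z^2.
Invertibility requires all roots to lie outside the unit circle, i.e. |z| > 1 for every root.
Set 1 + (-0.286) z + (1.463) z^2 = 0, i.e. a z^2 + b z + c = 0 with a = 1.463, b = -0.286, c = 1.
Discriminant D = b^2 - 4ac = (-0.286)^2 - 4*(1.463)*1 = 0.081796 - (5.852) = -5.770204.
D < 0, so the roots are the complex-conjugate pair z = (-b +/- i sqrt(-D)) / (2a) = 0.0977 +/- 0.821i.
For a conjugate pair |z|^2 = z * conj(z) = (product of roots) = c/a = 1/(1.463) = 0.683527, so |z| = sqrt(0.683527) = 0.8268 for both roots.
Moduli of all roots: 0.8268, 0.8268.
All moduli strictly greater than 1? No.
Verdict: Not invertible.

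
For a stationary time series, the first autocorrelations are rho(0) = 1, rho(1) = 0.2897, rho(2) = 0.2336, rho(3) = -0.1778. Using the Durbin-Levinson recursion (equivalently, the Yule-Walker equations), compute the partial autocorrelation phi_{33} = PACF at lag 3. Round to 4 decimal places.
\phi_{33} = -0.3160

The PACF at lag k is phi_{kk}, the last component of the solution
to the Yule-Walker system G_k phi = r_k where
  (G_k)_{ij} = rho(|i - j|), (r_k)_i = rho(i), i,j = 1..k.
Equivalently, Durbin-Levinson gives phi_{kk} iteratively:
  phi_{11} = rho(1)
  phi_{kk} = [rho(k) - sum_{j=1..k-1} phi_{k-1,j} rho(k-j)]
            / [1 - sum_{j=1..k-1} phi_{k-1,j} rho(j)],
  phi_{k,j} = phi_{k-1,j} - phi_{kk} phi_{k-1,k-j},  j = 1..k-1.
Step k = 1:
  phi_11 = rho(1) = 0.2897.
Step k = 2:
  phi_22 = [rho(2) - phi_11 rho(1)] / [1 - phi_11 rho(1)] = [0.2336 - (0.2897)(0.2897)] / [1 - (0.2897)(0.2897)]
         = 0.14967391 / 0.91607391 = 0.163386.
  Update: phi_21 = phi_11 - phi_22 phi_11 = 0.2897 - (0.163386)(0.2897) = 0.242367.
Step k = 3:
  phi_33 = [rho(3) - phi_21 rho(2) - phi_22 rho(1)] / [1 - phi_21 rho(1) - phi_22 rho(2)]
    numerator   = -0.1778 - (0.242367)(0.2336) - (0.163386)(0.2897) = -0.28174994
    denominator = 1 - (0.242367)(0.2897) - (0.163386)(0.2336) = 0.89161925
  phi_33 = -0.28174994 / 0.89161925 = -0.316.
Therefore phi_{33} = -0.3160.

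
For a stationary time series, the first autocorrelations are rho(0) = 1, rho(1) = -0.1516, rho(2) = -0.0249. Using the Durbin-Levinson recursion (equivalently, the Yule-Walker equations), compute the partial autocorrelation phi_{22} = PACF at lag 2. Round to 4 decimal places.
\phi_{22} = -0.0490

The PACF at lag k is phi_{kk}, the last component of the solution
to the Yule-Walker system G_k phi = r_k where
  (G_k)_{ij} = rho(|i - j|), (r_k)_i = rho(i), i,j = 1..k.
Equivalently, Durbin-Levinson gives phi_{kk} iteratively:
  phi_{11} = rho(1)
  phi_{kk} = [rho(k) - sum_{j=1..k-1} phi_{k-1,j} rho(k-j)]
            / [1 - sum_{j=1..k-1} phi_{k-1,j} rho(j)],
  phi_{k,j} = phi_{k-1,j} - phi_{kk} phi_{k-1,k-j},  j = 1..k-1.
Step k = 1:
  phi_11 = rho(1) = -0.1516.
Step k = 2:
  phi_22 = [rho(2) - phi_11 rho(1)] / [1 - phi_11 rho(1)] = [-0.0249 - (-0.1516)(-0.1516)] / [1 - (-0.1516)(-0.1516)]
         = -0.04788256 / 0.97701744 = -0.049.
Therefore phi_{22} = -0.0490.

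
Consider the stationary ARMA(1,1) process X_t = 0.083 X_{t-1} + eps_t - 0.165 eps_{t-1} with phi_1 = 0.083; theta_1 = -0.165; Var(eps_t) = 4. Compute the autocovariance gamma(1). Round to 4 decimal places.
\gamma(1) = -0.3258

Multiply the model equation by X_{t-k} and take expectations. With theta_0 = psi_0 = 1 and psi_j the MA(infinity) weights, this gives
  gamma(k) - sum_i phi_i gamma(k-i) = c_k,
  c_k = sigma^2 * sum_{j=k..q} theta_j psi_{j-k}   (c_k = 0 for k > q),
using gamma(-m) = gamma(m).
psi-weights needed (psi_j = theta_j + sum_i phi_i psi_{j-i}):
  psi_1 = theta_1 + phi_1 = -0.165 + (0.083) = -0.082
Right-hand sides:
  c_0 = sigma^2 (1 + theta_1 psi_1) = 4 * (1 + (-0.165)(-0.082)) = 4 * 1.01353 = 4.05412
  c_1 = sigma^2 theta_1 = 4 * (-0.165) = -0.66
  c_2 = 0
Equations for k = 0 and k = 1 (AR order 1):
  gamma(0) = phi_1 gamma(1) + c_0
  gamma(1) = phi_1 gamma(0) + c_1
Substituting the second into the first: gamma(0) (1 - phi_1^2) = c_0 + phi_1 c_1, so
  gamma(0) = (c_0 + phi_1 c_1) / (1 - phi_1^2) = (4.05412 + (0.083)(-0.66)) / (1 - (0.083)^2) = 3.99934 / 0.993111 = 4.027083.
  gamma(1) = phi_1 gamma(0) + c_1 = (0.083)(4.027083) + (-0.66) = -0.325752.
Therefore gamma(1) = -0.3258 (to 4 decimal places).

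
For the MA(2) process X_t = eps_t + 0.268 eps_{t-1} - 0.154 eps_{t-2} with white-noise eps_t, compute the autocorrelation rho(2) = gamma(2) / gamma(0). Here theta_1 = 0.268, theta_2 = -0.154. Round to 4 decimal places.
\rho(2) = -0.1406

For an MA(q) process with theta_0 = 1, the autocovariance is
  gamma(k) = sigma^2 * sum_{i=0..q-k} theta_i * theta_{i+k},
and rho(k) = gamma(k) / gamma(0). Sigma^2 cancels.
  numerator   = (1)*(-0.154) = -0.154.
  denominator = (1)^2 + (0.268)^2 + (-0.154)^2 = 1.09554.
  rho(2) = -0.154 / 1.09554 = -0.1406.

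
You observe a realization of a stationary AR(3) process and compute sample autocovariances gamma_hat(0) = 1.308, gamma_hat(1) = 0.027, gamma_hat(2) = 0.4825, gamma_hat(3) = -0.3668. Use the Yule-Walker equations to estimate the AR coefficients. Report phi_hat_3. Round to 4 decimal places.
\hat\phi_{3} = -0.3390

The Yule-Walker equations for an AR(p) process read, in matrix form,
  Gamma_p phi = r_p,   with   (Gamma_p)_{ij} = gamma(|i - j|),
                       (r_p)_i = gamma(i),   i,j = 1..p.
Substitute the sample gammas (Toeplitz matrix and right-hand side of size 3):
  Gamma_p = [[1.308, 0.027, 0.4825], [0.027, 1.308, 0.027], [0.4825, 0.027, 1.308]]
  r_p     = [0.027, 0.4825, -0.3668]
Written out (R1..R3):
  (R1) 1.308 phi_1 + 0.027 phi_2 + 0.4825 phi_3 = 0.027
  (R2) 0.027 phi_1 + 1.308 phi_2 + 0.027 phi_3 = 0.4825
  (R3) 0.4825 phi_1 + 0.027 phi_2 + 1.308 phi_3 = -0.3668
Gaussian elimination:
  R2 <- R2 - (0.027/1.308) R1 = R2 - (0.020642) R1:  1.307443 phi_2 + 0.01704 phi_3 = 0.481943
  R3 <- R3 - (0.4825/1.308) R1 = R3 - (0.368884) R1:  0.01704 phi_2 + 1.130014 phi_3 = -0.37676
  R3 <- R3 - (0.01704/1.307443) R2 = R3 - (0.013033) R2:  1.129791 phi_3 = -0.383041
Back-substitution:
  phi_hat_3 = -0.383041 / 1.129791 = -0.339037
  phi_hat_2 = (0.481943 - (0.01704)(-0.339037)) / 1.307443 = 0.373033
  phi_hat_1 = (0.027 - (0.027)(0.373033) - (0.4825)(-0.339037)) / 1.308 = 0.138007
So phi_hat = [0.1380, 0.3730, -0.3390].
Therefore phi_hat_3 = -0.3390.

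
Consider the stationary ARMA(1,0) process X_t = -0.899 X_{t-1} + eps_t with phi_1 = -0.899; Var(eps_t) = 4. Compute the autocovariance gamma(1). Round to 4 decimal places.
\gamma(1) = -18.7488

Multiply the model equation by X_{t-k} and take expectations. With theta_0 = psi_0 = 1 and psi_j the MA(infinity) weights, this gives
  gamma(k) - sum_i phi_i gamma(k-i) = c_k,
  c_k = sigma^2 * sum_{j=k..q} theta_j psi_{j-k}   (c_k = 0 for k > q),
using gamma(-m) = gamma(m).
Pure AR (q = 0): c_0 = sigma^2 = 4, c_k = 0 for k >= 1.
Equations for k = 0 and k = 1 (AR order 1):
  gamma(0) = phi_1 gamma(1) + c_0
  gamma(1) = phi_1 gamma(0) + c_1
Substituting the second into the first: gamma(0) (1 - phi_1^2) = c_0 + phi_1 c_1, so
  gamma(0) = c_0 / (1 - phi_1^2) = 4 / (1 - (-0.899)^2) = 4 / 0.191799 = 20.855166.
  gamma(1) = phi_1 gamma(0) = (-0.899)(20.855166) = -18.748794.
Therefore gamma(1) = -18.7488 (to 4 decimal places).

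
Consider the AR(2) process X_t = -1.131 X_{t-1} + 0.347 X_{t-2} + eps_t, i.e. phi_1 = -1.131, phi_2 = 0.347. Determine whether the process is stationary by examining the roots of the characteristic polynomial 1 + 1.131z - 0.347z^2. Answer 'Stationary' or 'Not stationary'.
\text{Not stationary}

The AR(p) characteristic polynomial is P(z) = 1 + 1.131z - 0.347z^2.
Stationarity requires all roots to lie outside the unit circle, i.e. |z| > 1 for every root.
Set 1 + (1.131) z + (-0.347) z^2 = 0, i.e. a z^2 + b z + c = 0 with a = -0.347, b = 1.131, c = 1.
Discriminant D = b^2 - 4ac = (1.131)^2 - 4*(-0.347)*1 = 1.279161 - (-1.388) = 2.667161.
D >= 0, so the roots are real: z = (-b +/- sqrt(D)) / (2a) = (-1.131 +/- 1.633145) / (-0.694).
  z_1 = (-1.131 + 1.633145) / (-0.694) = -0.7236,   |z_1| = 0.7236.
  z_2 = (-1.131 - 1.633145) / (-0.694) = 3.9829,   |z_2| = 3.9829.
Moduli of all roots: 0.7236, 3.9829.
All moduli strictly greater than 1? No.
Verdict: Not stationary.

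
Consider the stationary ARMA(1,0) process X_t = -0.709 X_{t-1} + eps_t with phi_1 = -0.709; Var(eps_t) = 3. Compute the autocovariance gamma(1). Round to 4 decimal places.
\gamma(1) = -4.2769

Multiply the model equation by X_{t-k} and take expectations. With theta_0 = psi_0 = 1 and psi_j the MA(infinity) weights, this gives
  gamma(k) - sum_i phi_i gamma(k-i) = c_k,
  c_k = sigma^2 * sum_{j=k..q} theta_j psi_{j-k}   (c_k = 0 for k > q),
using gamma(-m) = gamma(m).
Pure AR (q = 0): c_0 = sigma^2 = 3, c_k = 0 for k >= 1.
Equations for k = 0 and k = 1 (AR order 1):
  gamma(0) = phi_1 gamma(1) + c_0
  gamma(1) = phi_1 gamma(0) + c_1
Substituting the second into the first: gamma(0) (1 - phi_1^2) = c_0 + phi_1 c_1, so
  gamma(0) = c_0 / (1 - phi_1^2) = 3 / (1 - (-0.709)^2) = 3 / 0.497319 = 6.032345.
  gamma(1) = phi_1 gamma(0) = (-0.709)(6.032345) = -4.276933.
Therefore gamma(1) = -4.2769 (to 4 decimal places).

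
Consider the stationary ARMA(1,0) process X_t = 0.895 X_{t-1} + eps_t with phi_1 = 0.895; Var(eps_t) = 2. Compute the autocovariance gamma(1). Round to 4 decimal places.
\gamma(1) = 8.9961

Multiply the model equation by X_{t-k} and take expectations. With theta_0 = psi_0 = 1 and psi_j the MA(infinity) weights, this gives
  gamma(k) - sum_i phi_i gamma(k-i) = c_k,
  c_k = sigma^2 * sum_{j=k..q} theta_j psi_{j-k}   (c_k = 0 for k > q),
using gamma(-m) = gamma(m).
Pure AR (q = 0): c_0 = sigma^2 = 2, c_k = 0 for k >= 1.
Equations for k = 0 and k = 1 (AR order 1):
  gamma(0) = phi_1 gamma(1) + c_0
  gamma(1) = phi_1 gamma(0) + c_1
Substituting the second into the first: gamma(0) (1 - phi_1^2) = c_0 + phi_1 c_1, so
  gamma(0) = c_0 / (1 - phi_1^2) = 2 / (1 - (0.895)^2) = 2 / 0.198975 = 10.051514.
  gamma(1) = phi_1 gamma(0) = (0.895)(10.051514) = 8.996105.
Therefore gamma(1) = 8.9961 (to 4 decimal places).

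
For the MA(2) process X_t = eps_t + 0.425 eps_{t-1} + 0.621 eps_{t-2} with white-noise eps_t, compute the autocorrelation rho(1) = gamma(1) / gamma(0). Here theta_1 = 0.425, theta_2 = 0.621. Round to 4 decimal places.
\rho(1) = 0.4399

For an MA(q) process with theta_0 = 1, the autocovariance is
  gamma(k) = sigma^2 * sum_{i=0..q-k} theta_i * theta_{i+k},
and rho(k) = gamma(k) / gamma(0). Sigma^2 cancels.
  numerator   = (1)*(0.425) + (0.425)*(0.621) = 0.688925.
  denominator = (1)^2 + (0.425)^2 + (0.621)^2 = 1.566266.
  rho(1) = 0.688925 / 1.566266 = 0.4399.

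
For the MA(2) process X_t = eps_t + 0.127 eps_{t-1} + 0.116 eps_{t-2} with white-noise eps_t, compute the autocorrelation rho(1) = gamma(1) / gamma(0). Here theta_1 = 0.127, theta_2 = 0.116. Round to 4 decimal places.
\rho(1) = 0.1377

For an MA(q) process with theta_0 = 1, the autocovariance is
  gamma(k) = sigma^2 * sum_{i=0..q-k} theta_i * theta_{i+k},
and rho(k) = gamma(k) / gamma(0). Sigma^2 cancels.
  numerator   = (1)*(0.127) + (0.127)*(0.116) = 0.141732.
  denominator = (1)^2 + (0.127)^2 + (0.116)^2 = 1.029585.
  rho(1) = 0.141732 / 1.029585 = 0.1377.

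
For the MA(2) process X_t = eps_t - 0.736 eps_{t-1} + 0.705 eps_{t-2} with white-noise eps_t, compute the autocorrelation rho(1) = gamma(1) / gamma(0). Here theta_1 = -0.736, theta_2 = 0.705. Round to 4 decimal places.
\rho(1) = -0.6155

For an MA(q) process with theta_0 = 1, the autocovariance is
  gamma(k) = sigma^2 * sum_{i=0..q-k} theta_i * theta_{i+k},
and rho(k) = gamma(k) / gamma(0). Sigma^2 cancels.
  numerator   = (1)*(-0.736) + (-0.736)*(0.705) = -1.25488.
  denominator = (1)^2 + (-0.736)^2 + (0.705)^2 = 2.038721.
  rho(1) = -1.25488 / 2.038721 = -0.6155.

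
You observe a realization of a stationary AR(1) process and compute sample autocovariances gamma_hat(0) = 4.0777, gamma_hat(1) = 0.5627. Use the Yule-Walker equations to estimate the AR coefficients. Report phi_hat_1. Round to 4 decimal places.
\hat\phi_{1} = 0.1380

The Yule-Walker equations for an AR(p) process read, in matrix form,
  Gamma_p phi = r_p,   with   (Gamma_p)_{ij} = gamma(|i - j|),
                       (r_p)_i = gamma(i),   i,j = 1..p.
Substitute the sample gammas (Toeplitz matrix and right-hand side of size 1):
  Gamma_p = [[4.0777]]
  r_p     = [0.5627]
With p = 1 this is the single equation gamma(0) phi_1 = gamma(1):
  phi_hat_1 = gamma(1) / gamma(0) = 0.5627 / 4.0777 = 0.1380.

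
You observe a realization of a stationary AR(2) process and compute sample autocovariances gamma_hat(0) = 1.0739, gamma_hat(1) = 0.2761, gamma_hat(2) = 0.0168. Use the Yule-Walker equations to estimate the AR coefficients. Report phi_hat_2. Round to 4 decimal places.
\hat\phi_{2} = -0.0540

The Yule-Walker equations for an AR(p) process read, in matrix form,
  Gamma_p phi = r_p,   with   (Gamma_p)_{ij} = gamma(|i - j|),
                       (r_p)_i = gamma(i),   i,j = 1..p.
Substitute the sample gammas (Toeplitz matrix and right-hand side of size 2):
  Gamma_p = [[1.0739, 0.2761], [0.2761, 1.0739]]
  r_p     = [0.2761, 0.0168]
Written out:
  1.0739 phi_1 + 0.2761 phi_2 = 0.2761
  0.2761 phi_1 + 1.0739 phi_2 = 0.0168
Solve by Cramer's rule:
  det = gamma(0)^2 - gamma(1)^2 = (1.0739)^2 - (0.2761)^2 = 1.15326121 - 0.07623121 = 1.07703
  phi_hat_1 = [gamma(1) gamma(0) - gamma(1) gamma(2)] / det = [(0.2761)(1.0739) - (0.2761)(0.0168)] / 1.07703 = 0.29186531 / 1.07703 = 0.271
  phi_hat_2 = [gamma(0) gamma(2) - gamma(1)^2] / det = [(1.0739)(0.0168) - (0.2761)^2] / 1.07703 = -0.05818969 / 1.07703 = -0.054
So phi_hat = [0.2710, -0.0540].
Therefore phi_hat_2 = -0.0540.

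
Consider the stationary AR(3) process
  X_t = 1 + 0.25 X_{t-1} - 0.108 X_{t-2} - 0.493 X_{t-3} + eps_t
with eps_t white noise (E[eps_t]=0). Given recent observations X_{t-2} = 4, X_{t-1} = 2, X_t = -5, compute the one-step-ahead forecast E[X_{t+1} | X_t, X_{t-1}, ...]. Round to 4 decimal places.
E[X_{t+1} \mid \mathcal F_t] = -2.4380

For an AR(p) model X_t = c + sum_i phi_i X_{t-i} + eps_t, the
one-step-ahead conditional mean is
  E[X_{t+1} | X_t, ...] = c + sum_i phi_i X_{t+1-i}.
Substitute known values:
  E[X_{t+1} | ...] = 1 + (0.25) * (-5) + (-0.108) * (2) + (-0.493) * (4)
                   = -2.4380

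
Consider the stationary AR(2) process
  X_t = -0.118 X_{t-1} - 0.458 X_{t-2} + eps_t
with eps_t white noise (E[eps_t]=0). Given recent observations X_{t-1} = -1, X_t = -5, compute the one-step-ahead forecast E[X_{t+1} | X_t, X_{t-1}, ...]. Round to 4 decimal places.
E[X_{t+1} \mid \mathcal F_t] = 1.0480

For an AR(p) model X_t = c + sum_i phi_i X_{t-i} + eps_t, the
one-step-ahead conditional mean is
  E[X_{t+1} | X_t, ...] = c + sum_i phi_i X_{t+1-i}.
Substitute known values:
  E[X_{t+1} | ...] = (-0.118) * (-5) + (-0.458) * (-1)
                   = 1.0480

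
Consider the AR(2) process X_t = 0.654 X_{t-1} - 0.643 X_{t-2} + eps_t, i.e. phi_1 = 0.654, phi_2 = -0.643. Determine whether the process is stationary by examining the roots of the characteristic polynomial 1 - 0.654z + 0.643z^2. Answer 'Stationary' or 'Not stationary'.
\text{Stationary}

The AR(p) characteristic polynomial is P(z) = 1 - 0.654z + 0.643z^2.
Stationarity requires all roots to lie outside the unit circle, i.e. |z| > 1 for every root.
Set 1 + (-0.654) z + (0.643) z^2 = 0, i.e. a z^2 + b z + c = 0 with a = 0.643, b = -0.654, c = 1.
Discriminant D = b^2 - 4ac = (-0.654)^2 - 4*(0.643)*1 = 0.427716 - (2.572) = -2.144284.
D < 0, so the roots are the complex-conjugate pair z = (-b +/- i sqrt(-D)) / (2a) = 0.5086 +/- 1.1387i.
For a conjugate pair |z|^2 = z * conj(z) = (product of roots) = c/a = 1/(0.643) = 1.55521, so |z| = sqrt(1.55521) = 1.2471 for both roots.
Moduli of all roots: 1.2471, 1.2471.
All moduli strictly greater than 1? Yes.
Verdict: Stationary.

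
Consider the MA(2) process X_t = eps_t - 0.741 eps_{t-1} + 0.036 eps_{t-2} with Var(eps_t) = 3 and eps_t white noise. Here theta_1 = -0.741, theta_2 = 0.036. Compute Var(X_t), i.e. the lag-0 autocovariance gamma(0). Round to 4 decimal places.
\gamma(0) = 4.6511

For an MA(q) process X_t = eps_t + sum_i theta_i eps_{t-i} with
Var(eps_t) = sigma^2, the variance is
  gamma(0) = sigma^2 * (1 + sum_i theta_i^2).
  sum_i theta_i^2 = (-0.741)^2 + (0.036)^2 = 0.549081 + 0.001296 = 0.550377.
  gamma(0) = 3 * (1 + 0.550377) = 3 * 1.550377 = 4.651131, which rounds to 4.6511.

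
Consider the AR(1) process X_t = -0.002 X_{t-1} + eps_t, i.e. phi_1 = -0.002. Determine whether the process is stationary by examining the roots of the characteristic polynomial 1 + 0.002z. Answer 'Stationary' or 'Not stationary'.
\text{Stationary}

The AR(p) characteristic polynomial is P(z) = 1 + 0.002z.
Stationarity requires all roots to lie outside the unit circle, i.e. |z| > 1 for every root.
This is linear in z: 1 + (0.002) z = 0  =>  z = -1/(0.002) = -500,  |z| = 500.
Moduli of all roots: 500.0000.
All moduli strictly greater than 1? Yes.
Verdict: Stationary.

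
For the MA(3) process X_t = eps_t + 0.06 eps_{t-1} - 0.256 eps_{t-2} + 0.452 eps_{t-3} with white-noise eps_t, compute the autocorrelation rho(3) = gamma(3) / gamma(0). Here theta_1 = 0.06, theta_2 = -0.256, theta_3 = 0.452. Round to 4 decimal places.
\rho(3) = 0.3549

For an MA(q) process with theta_0 = 1, the autocovariance is
  gamma(k) = sigma^2 * sum_{i=0..q-k} theta_i * theta_{i+k},
and rho(k) = gamma(k) / gamma(0). Sigma^2 cancels.
  numerator   = (1)*(0.452) = 0.452.
  denominator = (1)^2 + (0.06)^2 + (-0.256)^2 + (0.452)^2 = 1.27344.
  rho(3) = 0.452 / 1.27344 = 0.3549.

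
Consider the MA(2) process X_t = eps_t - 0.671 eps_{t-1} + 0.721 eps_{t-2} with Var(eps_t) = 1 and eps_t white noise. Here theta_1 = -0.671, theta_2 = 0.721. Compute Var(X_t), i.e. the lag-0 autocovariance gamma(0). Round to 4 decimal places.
\gamma(0) = 1.9701

For an MA(q) process X_t = eps_t + sum_i theta_i eps_{t-i} with
Var(eps_t) = sigma^2, the variance is
  gamma(0) = sigma^2 * (1 + sum_i theta_i^2).
  sum_i theta_i^2 = (-0.671)^2 + (0.721)^2 = 0.450241 + 0.519841 = 0.970082.
  gamma(0) = 1 * (1 + 0.970082) = 1 * 1.970082 = 1.970082, which rounds to 1.9701.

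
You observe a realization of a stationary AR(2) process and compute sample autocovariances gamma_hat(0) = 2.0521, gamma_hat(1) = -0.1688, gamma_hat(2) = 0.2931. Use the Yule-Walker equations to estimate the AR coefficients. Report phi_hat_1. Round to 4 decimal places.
\hat\phi_{1} = -0.0710

The Yule-Walker equations for an AR(p) process read, in matrix form,
  Gamma_p phi = r_p,   with   (Gamma_p)_{ij} = gamma(|i - j|),
                       (r_p)_i = gamma(i),   i,j = 1..p.
Substitute the sample gammas (Toeplitz matrix and right-hand side of size 2):
  Gamma_p = [[2.0521, -0.1688], [-0.1688, 2.0521]]
  r_p     = [-0.1688, 0.2931]
Written out:
  2.0521 phi_1 - 0.1688 phi_2 = -0.1688
  -0.1688 phi_1 + 2.0521 phi_2 = 0.2931
Solve by Cramer's rule:
  det = gamma(0)^2 - gamma(1)^2 = (2.0521)^2 - (-0.1688)^2 = 4.21111441 - 0.02849344 = 4.18262097
  phi_hat_1 = [gamma(1) gamma(0) - gamma(1) gamma(2)] / det = [(-0.1688)(2.0521) - (-0.1688)(0.2931)] / 4.18262097 = -0.2969192 / 4.18262097 = -0.071
  phi_hat_2 = [gamma(0) gamma(2) - gamma(1)^2] / det = [(2.0521)(0.2931) - (-0.1688)^2] / 4.18262097 = 0.57297707 / 4.18262097 = 0.137
So phi_hat = [-0.0710, 0.1370].
Therefore phi_hat_1 = -0.0710.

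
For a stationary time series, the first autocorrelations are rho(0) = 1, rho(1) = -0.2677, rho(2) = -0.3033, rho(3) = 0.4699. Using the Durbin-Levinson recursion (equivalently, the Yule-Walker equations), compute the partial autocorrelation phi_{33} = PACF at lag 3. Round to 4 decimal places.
\phi_{33} = 0.3189

The PACF at lag k is phi_{kk}, the last component of the solution
to the Yule-Walker system G_k phi = r_k where
  (G_k)_{ij} = rho(|i - j|), (r_k)_i = rho(i), i,j = 1..k.
Equivalently, Durbin-Levinson gives phi_{kk} iteratively:
  phi_{11} = rho(1)
  phi_{kk} = [rho(k) - sum_{j=1..k-1} phi_{k-1,j} rho(k-j)]
            / [1 - sum_{j=1..k-1} phi_{k-1,j} rho(j)],
  phi_{k,j} = phi_{k-1,j} - phi_{kk} phi_{k-1,k-j},  j = 1..k-1.
Step k = 1:
  phi_11 = rho(1) = -0.2677.
Step k = 2:
  phi_22 = [rho(2) - phi_11 rho(1)] / [1 - phi_11 rho(1)] = [-0.3033 - (-0.2677)(-0.2677)] / [1 - (-0.2677)(-0.2677)]
         = -0.37496329 / 0.92833671 = -0.403909.
  Update: phi_21 = phi_11 - phi_22 phi_11 = -0.2677 - (-0.403909)(-0.2677) = -0.375826.
Step k = 3:
  phi_33 = [rho(3) - phi_21 rho(2) - phi_22 rho(1)] / [1 - phi_21 rho(1) - phi_22 rho(2)]
    numerator   = 0.4699 - (-0.375826)(-0.3033) - (-0.403909)(-0.2677) = 0.2477855
    denominator = 1 - (-0.375826)(-0.2677) - (-0.403909)(-0.3033) = 0.77688577
  phi_33 = 0.2477855 / 0.77688577 = 0.3189.
Therefore phi_{33} = 0.3189.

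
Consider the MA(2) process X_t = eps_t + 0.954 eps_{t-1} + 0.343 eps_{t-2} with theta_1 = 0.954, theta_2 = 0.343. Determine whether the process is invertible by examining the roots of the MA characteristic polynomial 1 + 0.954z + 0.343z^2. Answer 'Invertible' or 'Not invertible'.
\text{Invertible}

The MA(q) characteristic polynomial is P(z) = 1 + 0.954z + 0.343z^2.
Invertibility requires all roots to lie outside the unit circle, i.e. |z| > 1 for every root.
Set 1 + (0.954) z + (0.343) z^2 = 0, i.e. a z^2 + b z + c = 0 with a = 0.343, b = 0.954, c = 1.
Discriminant D = b^2 - 4ac = (0.954)^2 - 4*(0.343)*1 = 0.910116 - (1.372) = -0.461884.
D < 0, so the roots are the complex-conjugate pair z = (-b +/- i sqrt(-D)) / (2a) = -1.3907 +/- 0.9907i.
For a conjugate pair |z|^2 = z * conj(z) = (product of roots) = c/a = 1/(0.343) = 2.915452, so |z| = sqrt(2.915452) = 1.7075 for both roots.
Moduli of all roots: 1.7075, 1.7075.
All moduli strictly greater than 1? Yes.
Verdict: Invertible.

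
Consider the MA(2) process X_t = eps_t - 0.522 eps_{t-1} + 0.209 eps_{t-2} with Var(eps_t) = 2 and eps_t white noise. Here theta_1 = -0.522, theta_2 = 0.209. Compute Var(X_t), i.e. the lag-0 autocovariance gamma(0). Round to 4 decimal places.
\gamma(0) = 2.6323

For an MA(q) process X_t = eps_t + sum_i theta_i eps_{t-i} with
Var(eps_t) = sigma^2, the variance is
  gamma(0) = sigma^2 * (1 + sum_i theta_i^2).
  sum_i theta_i^2 = (-0.522)^2 + (0.209)^2 = 0.272484 + 0.043681 = 0.316165.
  gamma(0) = 2 * (1 + 0.316165) = 2 * 1.316165 = 2.63233, which rounds to 2.6323.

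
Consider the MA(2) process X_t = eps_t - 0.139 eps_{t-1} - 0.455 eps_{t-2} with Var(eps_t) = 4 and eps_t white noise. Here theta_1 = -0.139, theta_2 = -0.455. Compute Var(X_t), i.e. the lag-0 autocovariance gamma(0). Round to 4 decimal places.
\gamma(0) = 4.9054

For an MA(q) process X_t = eps_t + sum_i theta_i eps_{t-i} with
Var(eps_t) = sigma^2, the variance is
  gamma(0) = sigma^2 * (1 + sum_i theta_i^2).
  sum_i theta_i^2 = (-0.139)^2 + (-0.455)^2 = 0.019321 + 0.207025 = 0.226346.
  gamma(0) = 4 * (1 + 0.226346) = 4 * 1.226346 = 4.905384, which rounds to 4.9054.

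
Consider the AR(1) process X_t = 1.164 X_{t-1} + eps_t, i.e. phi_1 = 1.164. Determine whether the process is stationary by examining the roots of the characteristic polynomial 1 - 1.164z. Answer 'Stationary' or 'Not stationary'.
\text{Not stationary}

The AR(p) characteristic polynomial is P(z) = 1 - 1.164z.
Stationarity requires all roots to lie outside the unit circle, i.e. |z| > 1 for every root.
This is linear in z: 1 + (-1.164) z = 0  =>  z = -1/(-1.164) = 0.859107,  |z| = 0.859107.
Moduli of all roots: 0.8591.
All moduli strictly greater than 1? No.
Verdict: Not stationary.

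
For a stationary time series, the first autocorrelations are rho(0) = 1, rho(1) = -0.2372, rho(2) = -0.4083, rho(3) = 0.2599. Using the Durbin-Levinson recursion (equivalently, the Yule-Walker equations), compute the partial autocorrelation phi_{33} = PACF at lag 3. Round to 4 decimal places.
\phi_{33} = -0.0019

The PACF at lag k is phi_{kk}, the last component of the solution
to the Yule-Walker system G_k phi = r_k where
  (G_k)_{ij} = rho(|i - j|), (r_k)_i = rho(i), i,j = 1..k.
Equivalently, Durbin-Levinson gives phi_{kk} iteratively:
  phi_{11} = rho(1)
  phi_{kk} = [rho(k) - sum_{j=1..k-1} phi_{k-1,j} rho(k-j)]
            / [1 - sum_{j=1..k-1} phi_{k-1,j} rho(j)],
  phi_{k,j} = phi_{k-1,j} - phi_{kk} phi_{k-1,k-j},  j = 1..k-1.
Step k = 1:
  phi_11 = rho(1) = -0.2372.
Step k = 2:
  phi_22 = [rho(2) - phi_11 rho(1)] / [1 - phi_11 rho(1)] = [-0.4083 - (-0.2372)(-0.2372)] / [1 - (-0.2372)(-0.2372)]
         = -0.46456384 / 0.94373616 = -0.49226.
  Update: phi_21 = phi_11 - phi_22 phi_11 = -0.2372 - (-0.49226)(-0.2372) = -0.353964.
Step k = 3:
  phi_33 = [rho(3) - phi_21 rho(2) - phi_22 rho(1)] / [1 - phi_21 rho(1) - phi_22 rho(2)]
    numerator   = 0.2599 - (-0.353964)(-0.4083) - (-0.49226)(-0.2372) = -0.0013877
    denominator = 1 - (-0.353964)(-0.2372) - (-0.49226)(-0.4083) = 0.71504983
  phi_33 = -0.0013877 / 0.71504983 = -0.0019.
Therefore phi_{33} = -0.0019.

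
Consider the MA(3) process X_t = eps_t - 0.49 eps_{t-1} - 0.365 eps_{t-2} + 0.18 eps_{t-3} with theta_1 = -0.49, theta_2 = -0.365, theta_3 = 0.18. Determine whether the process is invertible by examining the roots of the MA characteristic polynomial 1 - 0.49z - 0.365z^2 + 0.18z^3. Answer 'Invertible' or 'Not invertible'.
\text{Invertible}

The MA(q) characteristic polynomial is P(z) = 1 - 0.49z - 0.365z^2 + 0.18z^3.
Invertibility requires all roots to lie outside the unit circle, i.e. |z| > 1 for every root.
Degree 3: look for a simple real root z0 first, then factor out (1 - z/z0) and solve the remaining quadratic.
Testing z0 = 2: P(2) = 1 + (-0.49)(2) + (-0.365)(2)^2 + (0.18)(2)^3
  = 1 + (-0.98) + (-1.46) + (1.44) = 0.  So z_0 = 2 is a root, |z_0| = 2.
Divide out the factor (1 - 0.5 z) = (1 - z/z0) (since 1/z0 = 0.5):
  P(z) = (1 - 0.5 z)(1 + (0.01) z + (-0.36) z^2)
  [check: z-coef 0.01 - (0.5) = -0.49; z^2-coef -0.36 - (0.5)(0.01) = -0.365; z^3-coef -(0.5)(-0.36) = 0.18.]
Remaining roots from the quadratic factor 1 + (0.01) z + (-0.36) z^2:
  Set 1 + (0.01) z + (-0.36) z^2 = 0, i.e. a z^2 + b z + c = 0 with a = -0.36, b = 0.01, c = 1.
  Discriminant D = b^2 - 4ac = (0.01)^2 - 4*(-0.36)*1 = 0.0001 - (-1.44) = 1.4401.
  D >= 0, so the roots are real: z = (-b +/- sqrt(D)) / (2a) = (-0.01 +/- 1.200042) / (-0.72).
    z_1 = (-0.01 + 1.200042) / (-0.72) = -1.6528,   |z_1| = 1.6528.
    z_2 = (-0.01 - 1.200042) / (-0.72) = 1.6806,   |z_2| = 1.6806.
Moduli of all roots: 2.0000, 1.6528, 1.6806.
All moduli strictly greater than 1? Yes.
Verdict: Invertible.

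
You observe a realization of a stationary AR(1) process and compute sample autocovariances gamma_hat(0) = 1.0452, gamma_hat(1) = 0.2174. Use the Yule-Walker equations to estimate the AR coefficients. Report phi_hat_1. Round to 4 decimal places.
\hat\phi_{1} = 0.2080

The Yule-Walker equations for an AR(p) process read, in matrix form,
  Gamma_p phi = r_p,   with   (Gamma_p)_{ij} = gamma(|i - j|),
                       (r_p)_i = gamma(i),   i,j = 1..p.
Substitute the sample gammas (Toeplitz matrix and right-hand side of size 1):
  Gamma_p = [[1.0452]]
  r_p     = [0.2174]
With p = 1 this is the single equation gamma(0) phi_1 = gamma(1):
  phi_hat_1 = gamma(1) / gamma(0) = 0.2174 / 1.0452 = 0.2080.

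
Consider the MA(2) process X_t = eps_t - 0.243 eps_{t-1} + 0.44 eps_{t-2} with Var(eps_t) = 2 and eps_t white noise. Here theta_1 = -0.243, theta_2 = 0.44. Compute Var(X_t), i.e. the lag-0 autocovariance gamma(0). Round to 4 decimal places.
\gamma(0) = 2.5053

For an MA(q) process X_t = eps_t + sum_i theta_i eps_{t-i} with
Var(eps_t) = sigma^2, the variance is
  gamma(0) = sigma^2 * (1 + sum_i theta_i^2).
  sum_i theta_i^2 = (-0.243)^2 + (0.44)^2 = 0.059049 + 0.1936 = 0.252649.
  gamma(0) = 2 * (1 + 0.252649) = 2 * 1.252649 = 2.505298, which rounds to 2.5053.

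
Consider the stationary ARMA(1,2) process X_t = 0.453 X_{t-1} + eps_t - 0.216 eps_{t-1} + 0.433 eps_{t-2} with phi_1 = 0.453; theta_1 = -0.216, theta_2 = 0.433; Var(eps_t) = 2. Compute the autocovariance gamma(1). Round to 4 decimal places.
\gamma(1) = 1.0630

Multiply the model equation by X_{t-k} and take expectations. With theta_0 = psi_0 = 1 and psi_j the MA(infinity) weights, this gives
  gamma(k) - sum_i phi_i gamma(k-i) = c_k,
  c_k = sigma^2 * sum_{j=k..q} theta_j psi_{j-k}   (c_k = 0 for k > q),
using gamma(-m) = gamma(m).
psi-weights needed (psi_j = theta_j + sum_i phi_i psi_{j-i}):
  psi_1 = theta_1 + phi_1 = -0.216 + (0.453) = 0.237
  psi_2 = theta_2 + phi_1 psi_1 = 0.433 + (0.453)(0.237) = 0.540361
Right-hand sides:
  c_0 = sigma^2 (1 + theta_1 psi_1 + theta_2 psi_2) = 2 * (1 + (-0.216)(0.237) + (0.433)(0.540361)) = 2 * 1.182784 = 2.365569
  c_1 = sigma^2 (theta_1 + theta_2 psi_1) = 2 * (-0.216 + (0.433)(0.237)) = -0.226758
  c_2 = sigma^2 theta_2 = 2 * (0.433) = 0.866
Equations for k = 0 and k = 1 (AR order 1):
  gamma(0) = phi_1 gamma(1) + c_0
  gamma(1) = phi_1 gamma(0) + c_1
Substituting the second into the first: gamma(0) (1 - phi_1^2) = c_0 + phi_1 c_1, so
  gamma(0) = (c_0 + phi_1 c_1) / (1 - phi_1^2) = (2.365569 + (0.453)(-0.226758)) / (1 - (0.453)^2) = 2.262847 / 0.794791 = 2.847097.
  gamma(1) = phi_1 gamma(0) + c_1 = (0.453)(2.847097) + (-0.226758) = 1.062977.
Therefore gamma(1) = 1.0630 (to 4 decimal places).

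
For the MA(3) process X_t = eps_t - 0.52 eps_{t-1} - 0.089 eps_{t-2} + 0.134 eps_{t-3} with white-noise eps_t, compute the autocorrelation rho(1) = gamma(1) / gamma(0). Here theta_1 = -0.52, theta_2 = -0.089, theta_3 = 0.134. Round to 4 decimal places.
\rho(1) = -0.3746

For an MA(q) process with theta_0 = 1, the autocovariance is
  gamma(k) = sigma^2 * sum_{i=0..q-k} theta_i * theta_{i+k},
and rho(k) = gamma(k) / gamma(0). Sigma^2 cancels.
  numerator   = (1)*(-0.52) + (-0.52)*(-0.089) + (-0.089)*(0.134) = -0.485646.
  denominator = (1)^2 + (-0.52)^2 + (-0.089)^2 + (0.134)^2 = 1.296277.
  rho(1) = -0.485646 / 1.296277 = -0.3746.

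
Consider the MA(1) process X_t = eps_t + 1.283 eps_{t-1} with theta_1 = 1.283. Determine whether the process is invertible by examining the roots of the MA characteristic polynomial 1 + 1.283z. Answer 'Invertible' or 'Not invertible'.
\text{Not invertible}

The MA(q) characteristic polynomial is P(z) = 1 + 1.283z.
Invertibility requires all roots to lie outside the unit circle, i.e. |z| > 1 for every root.
This is linear in z: 1 + (1.283) z = 0  =>  z = -1/(1.283) = -0.779423,  |z| = 0.779423.
Moduli of all roots: 0.7794.
All moduli strictly greater than 1? No.
Verdict: Not invertible.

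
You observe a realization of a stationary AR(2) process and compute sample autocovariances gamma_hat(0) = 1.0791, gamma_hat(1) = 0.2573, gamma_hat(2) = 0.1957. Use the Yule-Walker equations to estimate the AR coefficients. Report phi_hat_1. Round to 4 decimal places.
\hat\phi_{1} = 0.2070

The Yule-Walker equations for an AR(p) process read, in matrix form,
  Gamma_p phi = r_p,   with   (Gamma_p)_{ij} = gamma(|i - j|),
                       (r_p)_i = gamma(i),   i,j = 1..p.
Substitute the sample gammas (Toeplitz matrix and right-hand side of size 2):
  Gamma_p = [[1.0791, 0.2573], [0.2573, 1.0791]]
  r_p     = [0.2573, 0.1957]
Written out:
  1.0791 phi_1 + 0.2573 phi_2 = 0.2573
  0.2573 phi_1 + 1.0791 phi_2 = 0.1957
Solve by Cramer's rule:
  det = gamma(0)^2 - gamma(1)^2 = (1.0791)^2 - (0.2573)^2 = 1.16445681 - 0.06620329 = 1.09825352
  phi_hat_1 = [gamma(1) gamma(0) - gamma(1) gamma(2)] / det = [(0.2573)(1.0791) - (0.2573)(0.1957)] / 1.09825352 = 0.22729882 / 1.09825352 = 0.207
  phi_hat_2 = [gamma(0) gamma(2) - gamma(1)^2] / det = [(1.0791)(0.1957) - (0.2573)^2] / 1.09825352 = 0.14497658 / 1.09825352 = 0.132
So phi_hat = [0.2070, 0.1320].
Therefore phi_hat_1 = 0.2070.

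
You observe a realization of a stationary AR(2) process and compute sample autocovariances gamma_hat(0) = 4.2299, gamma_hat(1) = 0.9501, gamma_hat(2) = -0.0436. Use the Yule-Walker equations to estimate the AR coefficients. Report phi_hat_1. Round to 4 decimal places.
\hat\phi_{1} = 0.2390

The Yule-Walker equations for an AR(p) process read, in matrix form,
  Gamma_p phi = r_p,   with   (Gamma_p)_{ij} = gamma(|i - j|),
                       (r_p)_i = gamma(i),   i,j = 1..p.
Substitute the sample gammas (Toeplitz matrix and right-hand side of size 2):
  Gamma_p = [[4.2299, 0.9501], [0.9501, 4.2299]]
  r_p     = [0.9501, -0.0436]
Written out:
  4.2299 phi_1 + 0.9501 phi_2 = 0.9501
  0.9501 phi_1 + 4.2299 phi_2 = -0.0436
Solve by Cramer's rule:
  det = gamma(0)^2 - gamma(1)^2 = (4.2299)^2 - (0.9501)^2 = 17.89205401 - 0.90269001 = 16.989364
  phi_hat_1 = [gamma(1) gamma(0) - gamma(1) gamma(2)] / det = [(0.9501)(4.2299) - (0.9501)(-0.0436)] / 16.989364 = 4.06025235 / 16.989364 = 0.239
  phi_hat_2 = [gamma(0) gamma(2) - gamma(1)^2] / det = [(4.2299)(-0.0436) - (0.9501)^2] / 16.989364 = -1.08711365 / 16.989364 = -0.064
So phi_hat = [0.2390, -0.0640].
Therefore phi_hat_1 = 0.2390.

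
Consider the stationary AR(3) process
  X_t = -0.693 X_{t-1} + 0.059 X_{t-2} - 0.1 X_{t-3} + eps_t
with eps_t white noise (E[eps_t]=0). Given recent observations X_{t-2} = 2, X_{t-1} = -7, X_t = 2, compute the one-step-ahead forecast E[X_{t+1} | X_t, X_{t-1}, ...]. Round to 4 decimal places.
E[X_{t+1} \mid \mathcal F_t] = -1.9990

For an AR(p) model X_t = c + sum_i phi_i X_{t-i} + eps_t, the
one-step-ahead conditional mean is
  E[X_{t+1} | X_t, ...] = c + sum_i phi_i X_{t+1-i}.
Substitute known values:
  E[X_{t+1} | ...] = (-0.693) * (2) + (0.059) * (-7) + (-0.1) * (2)
                   = -1.9990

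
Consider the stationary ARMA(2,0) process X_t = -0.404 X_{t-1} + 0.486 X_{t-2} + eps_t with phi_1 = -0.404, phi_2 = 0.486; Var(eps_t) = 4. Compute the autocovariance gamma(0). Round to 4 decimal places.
\gamma(0) = 13.7015

Multiply the model equation by X_{t-k} and take expectations. With theta_0 = psi_0 = 1 and psi_j the MA(infinity) weights, this gives
  gamma(k) - sum_i phi_i gamma(k-i) = c_k,
  c_k = sigma^2 * sum_{j=k..q} theta_j psi_{j-k}   (c_k = 0 for k > q),
using gamma(-m) = gamma(m).
Pure AR (q = 0): c_0 = sigma^2 = 4, c_k = 0 for k >= 1.
Equations for k = 0, 1, 2 (AR order 2, c_2 = 0):
  (E0) gamma(0) = phi_1 gamma(1) + phi_2 gamma(2) + c_0
  (E1) gamma(1) = phi_1 gamma(0) + phi_2 gamma(1) + c_1
  (E2) gamma(2) = phi_1 gamma(1) + phi_2 gamma(0)
From (E1): gamma(1) = A gamma(0) + B with
  A = phi_1 / (1 - phi_2) = -0.404 / 0.514 = -0.785992,   B = c_1 / (1 - phi_2) = 0 / 0.514 = 0.
Insert (E2) into (E0): gamma(0) (1 - phi_2^2) = phi_1 (1 + phi_2) gamma(1) + c_0.
  phi_1 (1 + phi_2) = (-0.404)(1.486) = -0.600344,   1 - phi_2^2 = 0.763804.
Replace gamma(1) by A gamma(0) + B and collect gamma(0):
  gamma(0) [0.763804 - (-0.600344)(-0.785992)] = c_0 = 4
  gamma(0) * 0.291938 = 4
  gamma(0) = 4 / 0.291938 = 13.701526.
Therefore gamma(0) = 13.7015 (to 4 decimal places).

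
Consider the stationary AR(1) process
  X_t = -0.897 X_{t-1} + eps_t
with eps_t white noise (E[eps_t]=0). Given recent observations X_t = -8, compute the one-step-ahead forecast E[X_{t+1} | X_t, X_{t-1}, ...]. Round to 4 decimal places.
E[X_{t+1} \mid \mathcal F_t] = 7.1760

For an AR(p) model X_t = c + sum_i phi_i X_{t-i} + eps_t, the
one-step-ahead conditional mean is
  E[X_{t+1} | X_t, ...] = c + sum_i phi_i X_{t+1-i}.
Substitute known values:
  E[X_{t+1} | ...] = (-0.897) * (-8)
                   = 7.1760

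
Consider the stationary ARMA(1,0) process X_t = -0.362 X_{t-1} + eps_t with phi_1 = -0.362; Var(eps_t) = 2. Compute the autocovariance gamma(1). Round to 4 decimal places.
\gamma(1) = -0.8332

Multiply the model equation by X_{t-k} and take expectations. With theta_0 = psi_0 = 1 and psi_j the MA(infinity) weights, this gives
  gamma(k) - sum_i phi_i gamma(k-i) = c_k,
  c_k = sigma^2 * sum_{j=k..q} theta_j psi_{j-k}   (c_k = 0 for k > q),
using gamma(-m) = gamma(m).
Pure AR (q = 0): c_0 = sigma^2 = 2, c_k = 0 for k >= 1.
Equations for k = 0 and k = 1 (AR order 1):
  gamma(0) = phi_1 gamma(1) + c_0
  gamma(1) = phi_1 gamma(0) + c_1
Substituting the second into the first: gamma(0) (1 - phi_1^2) = c_0 + phi_1 c_1, so
  gamma(0) = c_0 / (1 - phi_1^2) = 2 / (1 - (-0.362)^2) = 2 / 0.868956 = 2.301613.
  gamma(1) = phi_1 gamma(0) = (-0.362)(2.301613) = -0.833184.
Therefore gamma(1) = -0.8332 (to 4 decimal places).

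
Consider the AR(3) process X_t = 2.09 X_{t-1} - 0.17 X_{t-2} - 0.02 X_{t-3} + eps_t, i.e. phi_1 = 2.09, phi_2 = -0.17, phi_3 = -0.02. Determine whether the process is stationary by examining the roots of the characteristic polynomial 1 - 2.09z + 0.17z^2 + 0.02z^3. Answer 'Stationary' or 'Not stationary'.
\text{Not stationary}

The AR(p) characteristic polynomial is P(z) = 1 - 2.09z + 0.17z^2 + 0.02z^3.
Stationarity requires all roots to lie outside the unit circle, i.e. |z| > 1 for every root.
Degree 3: look for a simple real root z0 first, then factor out (1 - z/z0) and solve the remaining quadratic.
Testing z0 = 0.5: P(0.5) = 1 + (-2.09)(0.5) + (0.17)(0.5)^2 + (0.02)(0.5)^3
  = 1 + (-1.045) + (0.0425) + (0.0025) = 0.  So z_0 = 0.5 is a root, |z_0| = 0.5.
Divide out the factor (1 - 2 z) = (1 - z/z0) (since 1/z0 = 2):
  P(z) = (1 - 2 z)(1 + (-0.09) z + (-0.01) z^2)
  [check: z-coef -0.09 - (2) = -2.09; z^2-coef -0.01 - (2)(-0.09) = 0.17; z^3-coef -(2)(-0.01) = 0.02.]
Remaining roots from the quadratic factor 1 + (-0.09) z + (-0.01) z^2:
  Set 1 + (-0.09) z + (-0.01) z^2 = 0, i.e. a z^2 + b z + c = 0 with a = -0.01, b = -0.09, c = 1.
  Discriminant D = b^2 - 4ac = (-0.09)^2 - 4*(-0.01)*1 = 0.0081 - (-0.04) = 0.0481.
  D >= 0, so the roots are real: z = (-b +/- sqrt(D)) / (2a) = (0.09 +/- 0.219317) / (-0.02).
    z_1 = (0.09 + 0.219317) / (-0.02) = -15.4659,   |z_1| = 15.4659.
    z_2 = (0.09 - 0.219317) / (-0.02) = 6.4659,   |z_2| = 6.4659.
Moduli of all roots: 0.5000, 15.4659, 6.4659.
All moduli strictly greater than 1? No.
Verdict: Not stationary.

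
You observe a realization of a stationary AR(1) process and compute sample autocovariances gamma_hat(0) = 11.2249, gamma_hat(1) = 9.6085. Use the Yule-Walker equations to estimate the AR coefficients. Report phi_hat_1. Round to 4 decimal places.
\hat\phi_{1} = 0.8560

The Yule-Walker equations for an AR(p) process read, in matrix form,
  Gamma_p phi = r_p,   with   (Gamma_p)_{ij} = gamma(|i - j|),
                       (r_p)_i = gamma(i),   i,j = 1..p.
Substitute the sample gammas (Toeplitz matrix and right-hand side of size 1):
  Gamma_p = [[11.2249]]
  r_p     = [9.6085]
With p = 1 this is the single equation gamma(0) phi_1 = gamma(1):
  phi_hat_1 = gamma(1) / gamma(0) = 9.6085 / 11.2249 = 0.8560.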